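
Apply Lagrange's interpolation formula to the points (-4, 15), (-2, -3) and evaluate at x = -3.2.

Lagrange interpolation formula:
P(x) = Σ yᵢ × Lᵢ(x)
where Lᵢ(x) = Π_{j≠i} (x - xⱼ)/(xᵢ - xⱼ)

L_0(-3.2) = (-3.2 - (-2))/(-4 - (-2)) = 0.600000
L_1(-3.2) = (-3.2 - (-4))/(-2 - (-4)) = 0.400000

P(-3.2) = 15×L_0(-3.2) + (-3)×L_1(-3.2)
P(-3.2) = 7.800000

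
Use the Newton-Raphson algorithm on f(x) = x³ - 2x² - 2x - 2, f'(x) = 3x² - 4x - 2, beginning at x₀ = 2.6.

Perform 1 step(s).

f(x) = x³ - 2x² - 2x - 2
f'(x) = 3x² - 4x - 2
x₀ = 2.6

Newton-Raphson formula: x_{n+1} = x_n - f(x_n)/f'(x_n)

Iteration 1:
  f(2.600000) = -3.144000
  f'(2.600000) = 7.880000
  x_1 = 2.600000 - (-3.144000)/7.880000 = 2.998985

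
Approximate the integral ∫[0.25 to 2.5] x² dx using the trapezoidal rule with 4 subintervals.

f(x) = x²
a = 0.25, b = 2.5, n = 4
h = (b - a)/n = 0.562500

Trapezoidal rule: (h/2)[f(x₀) + 2f(x₁) + 2f(x₂) + ... + f(xₙ)]

x_0 = 0.2500, f(x_0) = 0.062500, coefficient = 1
x_1 = 0.8125, f(x_1) = 0.660156, coefficient = 2
x_2 = 1.3750, f(x_2) = 1.890625, coefficient = 2
x_3 = 1.9375, f(x_3) = 3.753906, coefficient = 2
x_4 = 2.5000, f(x_4) = 6.250000, coefficient = 1

I ≈ (0.562500/2) × 18.921875 = 5.321777
Exact value: 5.203125
Error: 0.118652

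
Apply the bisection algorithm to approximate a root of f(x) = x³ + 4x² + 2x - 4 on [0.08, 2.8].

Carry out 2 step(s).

f(x) = x³ + 4x² + 2x - 4
Initial interval: [0.08, 2.8]

Iteration 1:
  c_1 = (0.080000 + 2.800000)/2 = 1.440000
  f(c_1) = f(1.440000) = 10.160384
  f(a) × f(c) < 0, new interval: [0.080000, 1.440000]
Iteration 2:
  c_2 = (0.080000 + 1.440000)/2 = 0.760000
  f(c_2) = f(0.760000) = 0.269376
  f(a) × f(c) < 0, new interval: [0.080000, 0.760000]

After 2 iteration(s), the approximation is c_2 = 0.760000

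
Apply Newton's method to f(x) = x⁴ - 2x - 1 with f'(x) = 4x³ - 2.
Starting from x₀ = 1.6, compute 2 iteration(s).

f(x) = x⁴ - 2x - 1
f'(x) = 4x³ - 2
x₀ = 1.6

Newton-Raphson formula: x_{n+1} = x_n - f(x_n)/f'(x_n)

Iteration 1:
  f(1.600000) = 2.353600
  f'(1.600000) = 14.384000
  x_1 = 1.600000 - 2.353600/14.384000 = 1.436374
Iteration 2:
  f(1.436374) = 0.383921
  f'(1.436374) = 9.853930
  x_2 = 1.436374 - 0.383921/9.853930 = 1.397413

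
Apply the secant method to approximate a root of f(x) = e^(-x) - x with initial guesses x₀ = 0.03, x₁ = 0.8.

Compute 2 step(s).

f(x) = e^(-x) - x
x₀ = 0.03, x₁ = 0.8

Secant formula: x_{n+1} = x_n - f(x_n)(x_n - x_{n-1})/(f(x_n) - f(x_{n-1}))

Iteration 1:
  f(0.030000) = 0.940446
  f(0.800000) = -0.350671
  x_2 = 0.800000 - (-0.350671)×(0.800000 - 0.030000)/(-0.350671 - 0.940446)
       = 0.590866
Iteration 2:
  f(0.800000) = -0.350671
  f(0.590866) = -0.037018
  x_3 = 0.590866 - (-0.037018)×(0.590866 - 0.800000)/(-0.037018 - (-0.350671))
       = 0.566183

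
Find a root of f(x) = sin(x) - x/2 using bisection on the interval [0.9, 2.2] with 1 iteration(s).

f(x) = sin(x) - x/2
Initial interval: [0.9, 2.2]

Iteration 1:
  c_1 = (0.900000 + 2.200000)/2 = 1.550000
  f(c_1) = f(1.550000) = 0.224784
  f(a) × f(c) ≥ 0, new interval: [1.550000, 2.200000]

After 1 iteration(s), the approximation is c_1 = 1.550000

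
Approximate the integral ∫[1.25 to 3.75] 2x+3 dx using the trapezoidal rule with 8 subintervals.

f(x) = 2x+3
a = 1.25, b = 3.75, n = 8
h = (b - a)/n = 0.312500

Trapezoidal rule: (h/2)[f(x₀) + 2f(x₁) + 2f(x₂) + ... + f(xₙ)]

x_0 = 1.2500, f(x_0) = 5.500000, coefficient = 1
x_1 = 1.5625, f(x_1) = 6.125000, coefficient = 2
x_2 = 1.8750, f(x_2) = 6.750000, coefficient = 2
x_3 = 2.1875, f(x_3) = 7.375000, coefficient = 2
x_4 = 2.5000, f(x_4) = 8.000000, coefficient = 2
x_5 = 2.8125, f(x_5) = 8.625000, coefficient = 2
x_6 = 3.1250, f(x_6) = 9.250000, coefficient = 2
x_7 = 3.4375, f(x_7) = 9.875000, coefficient = 2
x_8 = 3.7500, f(x_8) = 10.500000, coefficient = 1

I ≈ (0.312500/2) × 128.000000 = 20.000000
Exact value: 20.000000
Error: 0.000000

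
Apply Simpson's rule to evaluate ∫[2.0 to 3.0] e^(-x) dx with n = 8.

f(x) = e^(-x)
a = 2.0, b = 3.0, n = 8
h = (b - a)/n = 0.125000

Simpson's rule: (h/3)[f(x₀) + 4f(x₁) + 2f(x₂) + ... + f(xₙ)]

x_0 = 2.0000, f(x_0) = 0.135335, coefficient = 1
x_1 = 2.1250, f(x_1) = 0.119433, coefficient = 4
x_2 = 2.2500, f(x_2) = 0.105399, coefficient = 2
x_3 = 2.3750, f(x_3) = 0.093014, coefficient = 4
x_4 = 2.5000, f(x_4) = 0.082085, coefficient = 2
x_5 = 2.6250, f(x_5) = 0.072440, coefficient = 4
x_6 = 2.7500, f(x_6) = 0.063928, coefficient = 2
x_7 = 2.8750, f(x_7) = 0.056416, coefficient = 4
x_8 = 3.0000, f(x_8) = 0.049787, coefficient = 1

I ≈ (0.125000/3) × 2.053160 = 0.085548
Exact value: 0.085548
Error: 0.000000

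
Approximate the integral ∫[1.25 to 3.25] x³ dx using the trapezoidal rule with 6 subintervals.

f(x) = x³
a = 1.25, b = 3.25, n = 6
h = (b - a)/n = 0.333333

Trapezoidal rule: (h/2)[f(x₀) + 2f(x₁) + 2f(x₂) + ... + f(xₙ)]

x_0 = 1.2500, f(x_0) = 1.953125, coefficient = 1
x_1 = 1.5833, f(x_1) = 3.969329, coefficient = 2
x_2 = 1.9167, f(x_2) = 7.041088, coefficient = 2
x_3 = 2.2500, f(x_3) = 11.390625, coefficient = 2
x_4 = 2.5833, f(x_4) = 17.240162, coefficient = 2
x_5 = 2.9167, f(x_5) = 24.811921, coefficient = 2
x_6 = 3.2500, f(x_6) = 34.328125, coefficient = 1

I ≈ (0.333333/2) × 165.187500 = 27.531250
Exact value: 27.281250
Error: 0.250000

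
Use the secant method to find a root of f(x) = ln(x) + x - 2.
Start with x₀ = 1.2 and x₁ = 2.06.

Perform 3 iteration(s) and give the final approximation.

f(x) = ln(x) + x - 2
x₀ = 1.2, x₁ = 2.06

Secant formula: x_{n+1} = x_n - f(x_n)(x_n - x_{n-1})/(f(x_n) - f(x_{n-1}))

Iteration 1:
  f(1.200000) = -0.617678
  f(2.060000) = 0.782706
  x_2 = 2.060000 - 0.782706×(2.060000 - 1.200000)/(0.782706 - (-0.617678))
       = 1.579327
Iteration 2:
  f(2.060000) = 0.782706
  f(1.579327) = 0.036326
  x_3 = 1.579327 - 0.036326×(1.579327 - 2.060000)/(0.036326 - 0.782706)
       = 1.555933
Iteration 3:
  f(1.579327) = 0.036326
  f(1.555933) = -0.001992
  x_4 = 1.555933 - (-0.001992)×(1.555933 - 1.579327)/(-0.001992 - 0.036326)
       = 1.557149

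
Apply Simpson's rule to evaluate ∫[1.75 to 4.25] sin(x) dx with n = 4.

f(x) = sin(x)
a = 1.75, b = 4.25, n = 4
h = (b - a)/n = 0.625000

Simpson's rule: (h/3)[f(x₀) + 4f(x₁) + 2f(x₂) + ... + f(xₙ)]

x_0 = 1.7500, f(x_0) = 0.983986, coefficient = 1
x_1 = 2.3750, f(x_1) = 0.693685, coefficient = 4
x_2 = 3.0000, f(x_2) = 0.141120, coefficient = 2
x_3 = 3.6250, f(x_3) = -0.464799, coefficient = 4
x_4 = 4.2500, f(x_4) = -0.894989, coefficient = 1

I ≈ (0.625000/3) × 1.286782 = 0.268079
Exact value: 0.267841
Error: 0.000238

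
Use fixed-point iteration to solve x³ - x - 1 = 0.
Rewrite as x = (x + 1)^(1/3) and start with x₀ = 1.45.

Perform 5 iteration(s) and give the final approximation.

Equation: x³ - x - 1 = 0
Fixed-point form: x = (x + 1)^(1/3)
x₀ = 1.45

x_1 = g(1.450000) = 1.348100
x_2 = g(1.348100) = 1.329144
x_3 = g(1.329144) = 1.325558
x_4 = g(1.325558) = 1.324878
x_5 = g(1.324878) = 1.324748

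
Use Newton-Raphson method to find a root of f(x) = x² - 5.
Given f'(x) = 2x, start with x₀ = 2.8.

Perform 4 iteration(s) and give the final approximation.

f(x) = x² - 5
f'(x) = 2x
x₀ = 2.8

Newton-Raphson formula: x_{n+1} = x_n - f(x_n)/f'(x_n)

Iteration 1:
  f(2.800000) = 2.840000
  f'(2.800000) = 5.600000
  x_1 = 2.800000 - 2.840000/5.600000 = 2.292857
Iteration 2:
  f(2.292857) = 0.257194
  f'(2.292857) = 4.585714
  x_2 = 2.292857 - 0.257194/4.585714 = 2.236771
Iteration 3:
  f(2.236771) = 0.003146
  f'(2.236771) = 4.473543
  x_3 = 2.236771 - 0.003146/4.473543 = 2.236068
Iteration 4:
  f(2.236068) = 0.000000
  f'(2.236068) = 4.472136
  x_4 = 2.236068 - 0.000000/4.472136 = 2.236068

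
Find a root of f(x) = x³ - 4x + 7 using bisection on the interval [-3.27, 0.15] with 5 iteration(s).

f(x) = x³ - 4x + 7
Initial interval: [-3.27, 0.15]

Iteration 1:
  c_1 = (-3.270000 + 0.150000)/2 = -1.560000
  f(c_1) = f(-1.560000) = 9.443584
  f(a) × f(c) < 0, new interval: [-3.270000, -1.560000]
Iteration 2:
  c_2 = (-3.270000 + (-1.560000))/2 = -2.415000
  f(c_2) = f(-2.415000) = 2.575177
  f(a) × f(c) < 0, new interval: [-3.270000, -2.415000]
Iteration 3:
  c_3 = (-3.270000 + (-2.415000))/2 = -2.842500
  f(c_3) = f(-2.842500) = -4.596849
  f(a) × f(c) ≥ 0, new interval: [-2.842500, -2.415000]
Iteration 4:
  c_4 = (-2.842500 + (-2.415000))/2 = -2.628750
  f(c_4) = f(-2.628750) = -0.650521
  f(a) × f(c) ≥ 0, new interval: [-2.628750, -2.415000]
Iteration 5:
  c_5 = (-2.628750 + (-2.415000))/2 = -2.521875
  f(c_5) = f(-2.521875) = 1.048744
  f(a) × f(c) < 0, new interval: [-2.628750, -2.521875]

After 5 iteration(s), the approximation is c_5 = -2.521875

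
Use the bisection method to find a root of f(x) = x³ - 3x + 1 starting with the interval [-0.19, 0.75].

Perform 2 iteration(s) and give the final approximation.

f(x) = x³ - 3x + 1
Initial interval: [-0.19, 0.75]

Iteration 1:
  c_1 = (-0.190000 + 0.750000)/2 = 0.280000
  f(c_1) = f(0.280000) = 0.181952
  f(a) × f(c) ≥ 0, new interval: [0.280000, 0.750000]
Iteration 2:
  c_2 = (0.280000 + 0.750000)/2 = 0.515000
  f(c_2) = f(0.515000) = -0.408409
  f(a) × f(c) < 0, new interval: [0.280000, 0.515000]

After 2 iteration(s), the approximation is c_2 = 0.515000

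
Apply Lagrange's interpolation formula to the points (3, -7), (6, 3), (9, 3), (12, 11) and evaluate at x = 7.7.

Lagrange interpolation formula:
P(x) = Σ yᵢ × Lᵢ(x)
where Lᵢ(x) = Π_{j≠i} (x - xⱼ)/(xᵢ - xⱼ)

L_0(7.7) = (7.7 - 6)/(3 - 6) × (7.7 - 9)/(3 - 9) × (7.7 - 12)/(3 - 12) = -0.058660
L_1(7.7) = (7.7 - 3)/(6 - 3) × (7.7 - 9)/(6 - 9) × (7.7 - 12)/(6 - 12) = 0.486537
L_2(7.7) = (7.7 - 3)/(9 - 3) × (7.7 - 6)/(9 - 6) × (7.7 - 12)/(9 - 12) = 0.636241
L_3(7.7) = (7.7 - 3)/(12 - 3) × (7.7 - 6)/(12 - 6) × (7.7 - 9)/(12 - 9) = -0.064117

P(7.7) = (-7)×L_0(7.7) + 3×L_1(7.7) + 3×L_2(7.7) + 11×L_3(7.7)
P(7.7) = 3.073667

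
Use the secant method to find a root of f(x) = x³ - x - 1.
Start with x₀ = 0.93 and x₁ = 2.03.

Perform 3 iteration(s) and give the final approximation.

f(x) = x³ - x - 1
x₀ = 0.93, x₁ = 2.03

Secant formula: x_{n+1} = x_n - f(x_n)(x_n - x_{n-1})/(f(x_n) - f(x_{n-1}))

Iteration 1:
  f(0.930000) = -1.125643
  f(2.030000) = 5.335427
  x_2 = 2.030000 - 5.335427×(2.030000 - 0.930000)/(5.335427 - (-1.125643))
       = 1.121641
Iteration 2:
  f(2.030000) = 5.335427
  f(1.121641) = -0.710528
  x_3 = 1.121641 - (-0.710528)×(1.121641 - 2.030000)/(-0.710528 - 5.335427)
       = 1.228393
Iteration 3:
  f(1.121641) = -0.710528
  f(1.228393) = -0.374811
  x_4 = 1.228393 - (-0.374811)×(1.228393 - 1.121641)/(-0.374811 - (-0.710528))
       = 1.347576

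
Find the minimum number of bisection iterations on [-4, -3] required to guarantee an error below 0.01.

We need (b-a)/2^n ≤ 0.01
(-3 - (-4))/2^n ≤ 0.01
1/2^n ≤ 0.01
2^n ≥ 100
n ≥ log₂(100) = 6.64
n ≥ 7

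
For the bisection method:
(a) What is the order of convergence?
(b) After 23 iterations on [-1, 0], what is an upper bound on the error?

(a) Bisection has linear (order 1) convergence; the error is halved each step.

(b) Error bound = (b-a)/2^n = (0 - (-1))/2^{23}
    = 1/2^{23}

(a) 1 (linear); (b) error ≤ 1.19e-07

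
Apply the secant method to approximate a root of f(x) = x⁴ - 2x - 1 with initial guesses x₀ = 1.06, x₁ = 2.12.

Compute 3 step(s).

f(x) = x⁴ - 2x - 1
x₀ = 1.06, x₁ = 2.12

Secant formula: x_{n+1} = x_n - f(x_n)(x_n - x_{n-1})/(f(x_n) - f(x_{n-1}))

Iteration 1:
  f(1.060000) = -1.857523
  f(2.120000) = 14.959631
  x_2 = 2.120000 - 14.959631×(2.120000 - 1.060000)/(14.959631 - (-1.857523))
       = 1.177081
Iteration 2:
  f(2.120000) = 14.959631
  f(1.177081) = -1.434496
  x_3 = 1.177081 - (-1.434496)×(1.177081 - 2.120000)/(-1.434496 - 14.959631)
       = 1.259587
Iteration 3:
  f(1.177081) = -1.434496
  f(1.259587) = -1.002002
  x_4 = 1.259587 - (-1.002002)×(1.259587 - 1.177081)/(-1.002002 - (-1.434496))
       = 1.450737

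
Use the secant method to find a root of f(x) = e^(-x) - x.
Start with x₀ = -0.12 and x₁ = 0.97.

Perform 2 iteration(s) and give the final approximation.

f(x) = e^(-x) - x
x₀ = -0.12, x₁ = 0.97

Secant formula: x_{n+1} = x_n - f(x_n)(x_n - x_{n-1})/(f(x_n) - f(x_{n-1}))

Iteration 1:
  f(-0.120000) = 1.247497
  f(0.970000) = -0.590917
  x_2 = 0.970000 - (-0.590917)×(0.970000 - (-0.120000))/(-0.590917 - 1.247497)
       = 0.619644
Iteration 2:
  f(0.970000) = -0.590917
  f(0.619644) = -0.081508
  x_3 = 0.619644 - (-0.081508)×(0.619644 - 0.970000)/(-0.081508 - (-0.590917))
       = 0.563585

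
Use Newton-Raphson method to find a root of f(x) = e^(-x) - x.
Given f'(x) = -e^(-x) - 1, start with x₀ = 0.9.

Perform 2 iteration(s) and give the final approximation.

f(x) = e^(-x) - x
f'(x) = -e^(-x) - 1
x₀ = 0.9

Newton-Raphson formula: x_{n+1} = x_n - f(x_n)/f'(x_n)

Iteration 1:
  f(0.900000) = -0.493430
  f'(0.900000) = -1.406570
  x_1 = 0.900000 - (-0.493430)/(-1.406570) = 0.549196
Iteration 2:
  f(0.549196) = 0.028218
  f'(0.549196) = -1.577414
  x_2 = 0.549196 - 0.028218/(-1.577414) = 0.567085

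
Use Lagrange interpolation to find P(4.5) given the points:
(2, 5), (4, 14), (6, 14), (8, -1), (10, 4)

Lagrange interpolation formula:
P(x) = Σ yᵢ × Lᵢ(x)
where Lᵢ(x) = Π_{j≠i} (x - xⱼ)/(xᵢ - xⱼ)

L_0(4.5) = (4.5 - 4)/(2 - 4) × (4.5 - 6)/(2 - 6) × (4.5 - 8)/(2 - 8) × (4.5 - 10)/(2 - 10) = -0.037598
L_1(4.5) = (4.5 - 2)/(4 - 2) × (4.5 - 6)/(4 - 6) × (4.5 - 8)/(4 - 8) × (4.5 - 10)/(4 - 10) = 0.751953
L_2(4.5) = (4.5 - 2)/(6 - 2) × (4.5 - 4)/(6 - 4) × (4.5 - 8)/(6 - 8) × (4.5 - 10)/(6 - 10) = 0.375977
L_3(4.5) = (4.5 - 2)/(8 - 2) × (4.5 - 4)/(8 - 4) × (4.5 - 6)/(8 - 6) × (4.5 - 10)/(8 - 10) = -0.107422
L_4(4.5) = (4.5 - 2)/(10 - 2) × (4.5 - 4)/(10 - 4) × (4.5 - 6)/(10 - 6) × (4.5 - 8)/(10 - 8) = 0.017090

P(4.5) = 5×L_0(4.5) + 14×L_1(4.5) + 14×L_2(4.5) + (-1)×L_3(4.5) + 4×L_4(4.5)
P(4.5) = 15.778809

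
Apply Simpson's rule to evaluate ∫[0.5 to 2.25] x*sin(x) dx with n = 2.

f(x) = x*sin(x)
a = 0.5, b = 2.25, n = 2
h = (b - a)/n = 0.875000

Simpson's rule: (h/3)[f(x₀) + 4f(x₁) + 2f(x₂) + ... + f(xₙ)]

x_0 = 0.5000, f(x_0) = 0.239713, coefficient = 1
x_1 = 1.3750, f(x_1) = 1.348728, coefficient = 4
x_2 = 2.2500, f(x_2) = 1.750665, coefficient = 1

I ≈ (0.875000/3) × 7.385289 = 2.154043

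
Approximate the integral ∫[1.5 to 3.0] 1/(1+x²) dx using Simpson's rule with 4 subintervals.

f(x) = 1/(1+x²)
a = 1.5, b = 3.0, n = 4
h = (b - a)/n = 0.375000

Simpson's rule: (h/3)[f(x₀) + 4f(x₁) + 2f(x₂) + ... + f(xₙ)]

x_0 = 1.5000, f(x_0) = 0.307692, coefficient = 1
x_1 = 1.8750, f(x_1) = 0.221453, coefficient = 4
x_2 = 2.2500, f(x_2) = 0.164948, coefficient = 2
x_3 = 2.6250, f(x_3) = 0.126733, coefficient = 4
x_4 = 3.0000, f(x_4) = 0.100000, coefficient = 1

I ≈ (0.375000/3) × 2.130333 = 0.266292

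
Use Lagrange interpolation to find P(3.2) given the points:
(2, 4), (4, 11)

Lagrange interpolation formula:
P(x) = Σ yᵢ × Lᵢ(x)
where Lᵢ(x) = Π_{j≠i} (x - xⱼ)/(xᵢ - xⱼ)

L_0(3.2) = (3.2 - 4)/(2 - 4) = 0.400000
L_1(3.2) = (3.2 - 2)/(4 - 2) = 0.600000

P(3.2) = 4×L_0(3.2) + 11×L_1(3.2)
P(3.2) = 8.200000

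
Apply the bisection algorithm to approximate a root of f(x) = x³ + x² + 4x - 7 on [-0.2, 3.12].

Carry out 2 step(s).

f(x) = x³ + x² + 4x - 7
Initial interval: [-0.2, 3.12]

Iteration 1:
  c_1 = (-0.200000 + 3.120000)/2 = 1.460000
  f(c_1) = f(1.460000) = 4.083736
  f(a) × f(c) < 0, new interval: [-0.200000, 1.460000]
Iteration 2:
  c_2 = (-0.200000 + 1.460000)/2 = 0.630000
  f(c_2) = f(0.630000) = -3.833053
  f(a) × f(c) ≥ 0, new interval: [0.630000, 1.460000]

After 2 iteration(s), the approximation is c_2 = 0.630000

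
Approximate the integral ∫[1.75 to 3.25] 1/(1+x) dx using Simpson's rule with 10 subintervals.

f(x) = 1/(1+x)
a = 1.75, b = 3.25, n = 10
h = (b - a)/n = 0.150000

Simpson's rule: (h/3)[f(x₀) + 4f(x₁) + 2f(x₂) + ... + f(xₙ)]

x_0 = 1.7500, f(x_0) = 0.363636, coefficient = 1
x_1 = 1.9000, f(x_1) = 0.344828, coefficient = 4
x_2 = 2.0500, f(x_2) = 0.327869, coefficient = 2
x_3 = 2.2000, f(x_3) = 0.312500, coefficient = 4
x_4 = 2.3500, f(x_4) = 0.298507, coefficient = 2
x_5 = 2.5000, f(x_5) = 0.285714, coefficient = 4
x_6 = 2.6500, f(x_6) = 0.273973, coefficient = 2
x_7 = 2.8000, f(x_7) = 0.263158, coefficient = 4
x_8 = 2.9500, f(x_8) = 0.253165, coefficient = 2
x_9 = 3.1000, f(x_9) = 0.243902, coefficient = 4
x_10 = 3.2500, f(x_10) = 0.235294, coefficient = 1

I ≈ (0.150000/3) × 8.706366 = 0.435318
Exact value: 0.435318
Error: 0.000000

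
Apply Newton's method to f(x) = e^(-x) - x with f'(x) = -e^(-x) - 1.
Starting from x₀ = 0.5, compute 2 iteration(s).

f(x) = e^(-x) - x
f'(x) = -e^(-x) - 1
x₀ = 0.5

Newton-Raphson formula: x_{n+1} = x_n - f(x_n)/f'(x_n)

Iteration 1:
  f(0.500000) = 0.106531
  f'(0.500000) = -1.606531
  x_1 = 0.500000 - 0.106531/(-1.606531) = 0.566311
Iteration 2:
  f(0.566311) = 0.001305
  f'(0.566311) = -1.567616
  x_2 = 0.566311 - 0.001305/(-1.567616) = 0.567143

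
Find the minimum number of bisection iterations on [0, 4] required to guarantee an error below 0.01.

We need (b-a)/2^n ≤ 0.01
(4 - 0)/2^n ≤ 0.01
4/2^n ≤ 0.01
2^n ≥ 400
n ≥ log₂(400) = 8.64
n ≥ 9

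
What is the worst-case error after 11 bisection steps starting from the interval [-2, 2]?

Bisection error bound: |error| ≤ (b-a)/2^n
|error| ≤ (2 - (-2))/2^11 = 4/2^11
|error| ≤ 0.0019531250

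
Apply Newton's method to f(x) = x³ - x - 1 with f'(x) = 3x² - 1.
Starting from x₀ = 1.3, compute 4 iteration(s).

f(x) = x³ - x - 1
f'(x) = 3x² - 1
x₀ = 1.3

Newton-Raphson formula: x_{n+1} = x_n - f(x_n)/f'(x_n)

Iteration 1:
  f(1.300000) = -0.103000
  f'(1.300000) = 4.070000
  x_1 = 1.300000 - (-0.103000)/4.070000 = 1.325307
Iteration 2:
  f(1.325307) = 0.002514
  f'(1.325307) = 4.269317
  x_2 = 1.325307 - 0.002514/4.269317 = 1.324718
Iteration 3:
  f(1.324718) = 0.000001
  f'(1.324718) = 4.264636
  x_3 = 1.324718 - 0.000001/4.264636 = 1.324718
Iteration 4:
  f(1.324718) = 0.000000
  f'(1.324718) = 4.264633
  x_4 = 1.324718 - 0.000000/4.264633 = 1.324718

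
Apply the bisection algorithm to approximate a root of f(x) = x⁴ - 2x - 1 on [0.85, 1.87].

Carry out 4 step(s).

f(x) = x⁴ - 2x - 1
Initial interval: [0.85, 1.87]

Iteration 1:
  c_1 = (0.850000 + 1.870000)/2 = 1.360000
  f(c_1) = f(1.360000) = -0.298980
  f(a) × f(c) ≥ 0, new interval: [1.360000, 1.870000]
Iteration 2:
  c_2 = (1.360000 + 1.870000)/2 = 1.615000
  f(c_2) = f(1.615000) = 2.572838
  f(a) × f(c) < 0, new interval: [1.360000, 1.615000]
Iteration 3:
  c_3 = (1.360000 + 1.615000)/2 = 1.487500
  f(c_3) = f(1.487500) = 0.920848
  f(a) × f(c) < 0, new interval: [1.360000, 1.487500]
Iteration 4:
  c_4 = (1.360000 + 1.487500)/2 = 1.423750
  f(c_4) = f(1.423750) = 0.261489
  f(a) × f(c) < 0, new interval: [1.360000, 1.423750]

After 4 iteration(s), the approximation is c_4 = 1.423750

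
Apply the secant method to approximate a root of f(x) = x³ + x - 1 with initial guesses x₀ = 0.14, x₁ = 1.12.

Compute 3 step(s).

f(x) = x³ + x - 1
x₀ = 0.14, x₁ = 1.12

Secant formula: x_{n+1} = x_n - f(x_n)(x_n - x_{n-1})/(f(x_n) - f(x_{n-1}))

Iteration 1:
  f(0.140000) = -0.857256
  f(1.120000) = 1.524928
  x_2 = 1.120000 - 1.524928×(1.120000 - 0.140000)/(1.524928 - (-0.857256))
       = 0.492664
Iteration 2:
  f(1.120000) = 1.524928
  f(0.492664) = -0.387757
  x_3 = 0.492664 - (-0.387757)×(0.492664 - 1.120000)/(-0.387757 - 1.524928)
       = 0.619844
Iteration 3:
  f(0.492664) = -0.387757
  f(0.619844) = -0.142009
  x_4 = 0.619844 - (-0.142009)×(0.619844 - 0.492664)/(-0.142009 - (-0.387757))
       = 0.693336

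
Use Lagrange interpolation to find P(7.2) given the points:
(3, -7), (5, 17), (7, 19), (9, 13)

Lagrange interpolation formula:
P(x) = Σ yᵢ × Lᵢ(x)
where Lᵢ(x) = Π_{j≠i} (x - xⱼ)/(xᵢ - xⱼ)

L_0(7.2) = (7.2 - 5)/(3 - 5) × (7.2 - 7)/(3 - 7) × (7.2 - 9)/(3 - 9) = 0.016500
L_1(7.2) = (7.2 - 3)/(5 - 3) × (7.2 - 7)/(5 - 7) × (7.2 - 9)/(5 - 9) = -0.094500
L_2(7.2) = (7.2 - 3)/(7 - 3) × (7.2 - 5)/(7 - 5) × (7.2 - 9)/(7 - 9) = 1.039500
L_3(7.2) = (7.2 - 3)/(9 - 3) × (7.2 - 5)/(9 - 5) × (7.2 - 7)/(9 - 7) = 0.038500

P(7.2) = (-7)×L_0(7.2) + 17×L_1(7.2) + 19×L_2(7.2) + 13×L_3(7.2)
P(7.2) = 18.529000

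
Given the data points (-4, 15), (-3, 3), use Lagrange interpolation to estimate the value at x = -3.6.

Lagrange interpolation formula:
P(x) = Σ yᵢ × Lᵢ(x)
where Lᵢ(x) = Π_{j≠i} (x - xⱼ)/(xᵢ - xⱼ)

L_0(-3.6) = (-3.6 - (-3))/(-4 - (-3)) = 0.600000
L_1(-3.6) = (-3.6 - (-4))/(-3 - (-4)) = 0.400000

P(-3.6) = 15×L_0(-3.6) + 3×L_1(-3.6)
P(-3.6) = 10.200000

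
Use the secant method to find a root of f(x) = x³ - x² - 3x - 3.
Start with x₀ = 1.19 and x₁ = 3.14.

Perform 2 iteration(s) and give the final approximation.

f(x) = x³ - x² - 3x - 3
x₀ = 1.19, x₁ = 3.14

Secant formula: x_{n+1} = x_n - f(x_n)(x_n - x_{n-1})/(f(x_n) - f(x_{n-1}))

Iteration 1:
  f(1.190000) = -6.300941
  f(3.140000) = 8.679544
  x_2 = 3.140000 - 8.679544×(3.140000 - 1.190000)/(8.679544 - (-6.300941))
       = 2.010189
Iteration 2:
  f(3.140000) = 8.679544
  f(2.010189) = -4.948533
  x_3 = 2.010189 - (-4.948533)×(2.010189 - 3.140000)/(-4.948533 - 8.679544)
       = 2.420438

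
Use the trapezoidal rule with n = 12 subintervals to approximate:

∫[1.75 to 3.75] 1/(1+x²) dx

f(x) = 1/(1+x²)
a = 1.75, b = 3.75, n = 12
h = (b - a)/n = 0.166667

Trapezoidal rule: (h/2)[f(x₀) + 2f(x₁) + 2f(x₂) + ... + f(xₙ)]

x_0 = 1.7500, f(x_0) = 0.246154, coefficient = 1
x_1 = 1.9167, f(x_1) = 0.213967, coefficient = 2
x_2 = 2.0833, f(x_2) = 0.187256, coefficient = 2
x_3 = 2.2500, f(x_3) = 0.164948, coefficient = 2
x_4 = 2.4167, f(x_4) = 0.146193, coefficient = 2
x_5 = 2.5833, f(x_5) = 0.130317, coefficient = 2
x_6 = 2.7500, f(x_6) = 0.116788, coefficient = 2
x_7 = 2.9167, f(x_7) = 0.105186, coefficient = 2
x_8 = 3.0833, f(x_8) = 0.095175, coefficient = 2
x_9 = 3.2500, f(x_9) = 0.086486, coefficient = 2
x_10 = 3.4167, f(x_10) = 0.078904, coefficient = 2
x_11 = 3.5833, f(x_11) = 0.072253, coefficient = 2
x_12 = 3.7500, f(x_12) = 0.066390, coefficient = 1

I ≈ (0.166667/2) × 3.107493 = 0.258958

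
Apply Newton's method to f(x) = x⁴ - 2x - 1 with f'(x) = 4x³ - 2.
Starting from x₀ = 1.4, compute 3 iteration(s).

f(x) = x⁴ - 2x - 1
f'(x) = 4x³ - 2
x₀ = 1.4

Newton-Raphson formula: x_{n+1} = x_n - f(x_n)/f'(x_n)

Iteration 1:
  f(1.400000) = 0.041600
  f'(1.400000) = 8.976000
  x_1 = 1.400000 - 0.041600/8.976000 = 1.395365
Iteration 2:
  f(1.395365) = 0.000252
  f'(1.395365) = 8.867355
  x_2 = 1.395365 - 0.000252/8.867355 = 1.395337
Iteration 3:
  f(1.395337) = 0.000000
  f'(1.395337) = 8.866691
  x_3 = 1.395337 - 0.000000/8.866691 = 1.395337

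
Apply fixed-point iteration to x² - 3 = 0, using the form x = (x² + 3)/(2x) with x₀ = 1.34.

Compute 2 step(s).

Equation: x² - 3 = 0
Fixed-point form: x = (x² + 3)/(2x)
x₀ = 1.34

x_1 = g(1.340000) = 1.789403
x_2 = g(1.789403) = 1.732970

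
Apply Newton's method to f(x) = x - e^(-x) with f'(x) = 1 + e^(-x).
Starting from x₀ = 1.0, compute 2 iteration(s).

f(x) = x - e^(-x)
f'(x) = 1 + e^(-x)
x₀ = 1.0

Newton-Raphson formula: x_{n+1} = x_n - f(x_n)/f'(x_n)

Iteration 1:
  f(1.000000) = 0.632121
  f'(1.000000) = 1.367879
  x_1 = 1.000000 - 0.632121/1.367879 = 0.537883
Iteration 2:
  f(0.537883) = -0.046100
  f'(0.537883) = 1.583983
  x_2 = 0.537883 - (-0.046100)/1.583983 = 0.566987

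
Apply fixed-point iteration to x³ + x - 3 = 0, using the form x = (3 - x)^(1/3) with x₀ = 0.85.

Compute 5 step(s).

Equation: x³ + x - 3 = 0
Fixed-point form: x = (3 - x)^(1/3)
x₀ = 0.85

x_1 = g(0.850000) = 1.290663
x_2 = g(1.290663) = 1.195664
x_3 = g(1.195664) = 1.217416
x_4 = g(1.217416) = 1.212504
x_5 = g(1.212504) = 1.213617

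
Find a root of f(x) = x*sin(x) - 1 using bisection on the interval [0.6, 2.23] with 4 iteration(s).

f(x) = x*sin(x) - 1
Initial interval: [0.6, 2.23]

Iteration 1:
  c_1 = (0.600000 + 2.230000)/2 = 1.415000
  f(c_1) = f(1.415000) = 0.397862
  f(a) × f(c) < 0, new interval: [0.600000, 1.415000]
Iteration 2:
  c_2 = (0.600000 + 1.415000)/2 = 1.007500
  f(c_2) = f(1.007500) = -0.148159
  f(a) × f(c) ≥ 0, new interval: [1.007500, 1.415000]
Iteration 3:
  c_3 = (1.007500 + 1.415000)/2 = 1.211250
  f(c_3) = f(1.211250) = 0.133798
  f(a) × f(c) < 0, new interval: [1.007500, 1.211250]
Iteration 4:
  c_4 = (1.007500 + 1.211250)/2 = 1.109375
  f(c_4) = f(1.109375) = -0.006643
  f(a) × f(c) ≥ 0, new interval: [1.109375, 1.211250]

After 4 iteration(s), the approximation is c_4 = 1.109375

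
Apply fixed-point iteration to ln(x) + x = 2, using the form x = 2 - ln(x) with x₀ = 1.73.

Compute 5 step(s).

Equation: ln(x) + x = 2
Fixed-point form: x = 2 - ln(x)
x₀ = 1.73

x_1 = g(1.730000) = 1.451879
x_2 = g(1.451879) = 1.627142
x_3 = g(1.627142) = 1.513175
x_4 = g(1.513175) = 1.585790
x_5 = g(1.585790) = 1.538917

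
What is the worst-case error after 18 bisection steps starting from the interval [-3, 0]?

Bisection error bound: |error| ≤ (b-a)/2^n
|error| ≤ (0 - (-3))/2^18 = 3/2^18
|error| ≤ 0.0000114441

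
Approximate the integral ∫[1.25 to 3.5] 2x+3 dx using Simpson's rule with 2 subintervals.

f(x) = 2x+3
a = 1.25, b = 3.5, n = 2
h = (b - a)/n = 1.125000

Simpson's rule: (h/3)[f(x₀) + 4f(x₁) + 2f(x₂) + ... + f(xₙ)]

x_0 = 1.2500, f(x_0) = 5.500000, coefficient = 1
x_1 = 2.3750, f(x_1) = 7.750000, coefficient = 4
x_2 = 3.5000, f(x_2) = 10.000000, coefficient = 1

I ≈ (1.125000/3) × 46.500000 = 17.437500
Exact value: 17.437500
Error: 0.000000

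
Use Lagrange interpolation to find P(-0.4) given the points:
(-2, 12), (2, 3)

Lagrange interpolation formula:
P(x) = Σ yᵢ × Lᵢ(x)
where Lᵢ(x) = Π_{j≠i} (x - xⱼ)/(xᵢ - xⱼ)

L_0(-0.4) = (-0.4 - 2)/(-2 - 2) = 0.600000
L_1(-0.4) = (-0.4 - (-2))/(2 - (-2)) = 0.400000

P(-0.4) = 12×L_0(-0.4) + 3×L_1(-0.4)
P(-0.4) = 8.400000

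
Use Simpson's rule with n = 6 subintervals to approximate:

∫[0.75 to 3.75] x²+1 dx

f(x) = x²+1
a = 0.75, b = 3.75, n = 6
h = (b - a)/n = 0.500000

Simpson's rule: (h/3)[f(x₀) + 4f(x₁) + 2f(x₂) + ... + f(xₙ)]

x_0 = 0.7500, f(x_0) = 1.562500, coefficient = 1
x_1 = 1.2500, f(x_1) = 2.562500, coefficient = 4
x_2 = 1.7500, f(x_2) = 4.062500, coefficient = 2
x_3 = 2.2500, f(x_3) = 6.062500, coefficient = 4
x_4 = 2.7500, f(x_4) = 8.562500, coefficient = 2
x_5 = 3.2500, f(x_5) = 11.562500, coefficient = 4
x_6 = 3.7500, f(x_6) = 15.062500, coefficient = 1

I ≈ (0.500000/3) × 122.625000 = 20.437500
Exact value: 20.437500
Error: 0.000000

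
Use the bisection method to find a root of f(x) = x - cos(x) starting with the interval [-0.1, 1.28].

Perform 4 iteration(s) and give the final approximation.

f(x) = x - cos(x)
Initial interval: [-0.1, 1.28]

Iteration 1:
  c_1 = (-0.100000 + 1.280000)/2 = 0.590000
  f(c_1) = f(0.590000) = -0.240941
  f(a) × f(c) ≥ 0, new interval: [0.590000, 1.280000]
Iteration 2:
  c_2 = (0.590000 + 1.280000)/2 = 0.935000
  f(c_2) = f(0.935000) = 0.341182
  f(a) × f(c) < 0, new interval: [0.590000, 0.935000]
Iteration 3:
  c_3 = (0.590000 + 0.935000)/2 = 0.762500
  f(c_3) = f(0.762500) = 0.039389
  f(a) × f(c) < 0, new interval: [0.590000, 0.762500]
Iteration 4:
  c_4 = (0.590000 + 0.762500)/2 = 0.676250
  f(c_4) = f(0.676250) = -0.103675
  f(a) × f(c) ≥ 0, new interval: [0.676250, 0.762500]

After 4 iteration(s), the approximation is c_4 = 0.676250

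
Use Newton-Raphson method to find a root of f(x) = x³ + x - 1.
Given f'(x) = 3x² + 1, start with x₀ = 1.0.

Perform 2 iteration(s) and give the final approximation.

f(x) = x³ + x - 1
f'(x) = 3x² + 1
x₀ = 1.0

Newton-Raphson formula: x_{n+1} = x_n - f(x_n)/f'(x_n)

Iteration 1:
  f(1.000000) = 1.000000
  f'(1.000000) = 4.000000
  x_1 = 1.000000 - 1.000000/4.000000 = 0.750000
Iteration 2:
  f(0.750000) = 0.171875
  f'(0.750000) = 2.687500
  x_2 = 0.750000 - 0.171875/2.687500 = 0.686047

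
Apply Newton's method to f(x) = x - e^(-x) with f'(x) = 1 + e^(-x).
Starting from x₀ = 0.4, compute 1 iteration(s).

f(x) = x - e^(-x)
f'(x) = 1 + e^(-x)
x₀ = 0.4

Newton-Raphson formula: x_{n+1} = x_n - f(x_n)/f'(x_n)

Iteration 1:
  f(0.400000) = -0.270320
  f'(0.400000) = 1.670320
  x_1 = 0.400000 - (-0.270320)/1.670320 = 0.561837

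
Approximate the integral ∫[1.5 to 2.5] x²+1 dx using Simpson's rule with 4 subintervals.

f(x) = x²+1
a = 1.5, b = 2.5, n = 4
h = (b - a)/n = 0.250000

Simpson's rule: (h/3)[f(x₀) + 4f(x₁) + 2f(x₂) + ... + f(xₙ)]

x_0 = 1.5000, f(x_0) = 3.250000, coefficient = 1
x_1 = 1.7500, f(x_1) = 4.062500, coefficient = 4
x_2 = 2.0000, f(x_2) = 5.000000, coefficient = 2
x_3 = 2.2500, f(x_3) = 6.062500, coefficient = 4
x_4 = 2.5000, f(x_4) = 7.250000, coefficient = 1

I ≈ (0.250000/3) × 61.000000 = 5.083333
Exact value: 5.083333
Error: 0.000000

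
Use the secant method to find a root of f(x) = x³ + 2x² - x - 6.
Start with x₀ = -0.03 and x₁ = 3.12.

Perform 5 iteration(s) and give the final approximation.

f(x) = x³ + 2x² - x - 6
x₀ = -0.03, x₁ = 3.12

Secant formula: x_{n+1} = x_n - f(x_n)(x_n - x_{n-1})/(f(x_n) - f(x_{n-1}))

Iteration 1:
  f(-0.030000) = -5.968227
  f(3.120000) = 40.720128
  x_2 = 3.120000 - 40.720128×(3.120000 - (-0.030000))/(40.720128 - (-5.968227))
       = 0.372668
Iteration 2:
  f(3.120000) = 40.720128
  f(0.372668) = -6.043148
  x_3 = 0.372668 - (-6.043148)×(0.372668 - 3.120000)/(-6.043148 - 40.720128)
       = 0.727702
Iteration 3:
  f(0.372668) = -6.043148
  f(0.727702) = -5.283248
  x_4 = 0.727702 - (-5.283248)×(0.727702 - 0.372668)/(-5.283248 - (-6.043148))
       = 3.196091
Iteration 4:
  f(0.727702) = -5.283248
  f(3.196091) = 43.881959
  x_5 = 3.196091 - 43.881959×(3.196091 - 0.727702)/(43.881959 - (-5.283248))
       = 0.992953
Iteration 5:
  f(3.196091) = 43.881959
  f(0.992953) = -4.042037
  x_6 = 0.992953 - (-4.042037)×(0.992953 - 3.196091)/(-4.042037 - 43.881959)
       = 1.178771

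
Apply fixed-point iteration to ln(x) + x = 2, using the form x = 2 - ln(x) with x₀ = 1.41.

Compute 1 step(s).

Equation: ln(x) + x = 2
Fixed-point form: x = 2 - ln(x)
x₀ = 1.41

x_1 = g(1.410000) = 1.656410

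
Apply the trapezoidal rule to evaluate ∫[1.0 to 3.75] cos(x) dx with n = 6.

f(x) = cos(x)
a = 1.0, b = 3.75, n = 6
h = (b - a)/n = 0.458333

Trapezoidal rule: (h/2)[f(x₀) + 2f(x₁) + 2f(x₂) + ... + f(xₙ)]

x_0 = 1.0000, f(x_0) = 0.540302, coefficient = 1
x_1 = 1.4583, f(x_1) = 0.112226, coefficient = 2
x_2 = 1.9167, f(x_2) = -0.339016, coefficient = 2
x_3 = 2.3750, f(x_3) = -0.720278, coefficient = 2
x_4 = 2.8333, f(x_4) = -0.952863, coefficient = 2
x_5 = 3.2917, f(x_5) = -0.988760, coefficient = 2
x_6 = 3.7500, f(x_6) = -0.820559, coefficient = 1

I ≈ (0.458333/2) × -6.057639 = -1.388209
Exact value: -1.413032
Error: 0.024823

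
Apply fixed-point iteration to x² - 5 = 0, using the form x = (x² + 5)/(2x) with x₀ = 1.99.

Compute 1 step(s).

Equation: x² - 5 = 0
Fixed-point form: x = (x² + 5)/(2x)
x₀ = 1.99

x_1 = g(1.990000) = 2.251281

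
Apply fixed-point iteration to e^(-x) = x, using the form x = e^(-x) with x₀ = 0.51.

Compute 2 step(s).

Equation: e^(-x) = x
Fixed-point form: x = e^(-x)
x₀ = 0.51

x_1 = g(0.510000) = 0.600496
x_2 = g(0.600496) = 0.548540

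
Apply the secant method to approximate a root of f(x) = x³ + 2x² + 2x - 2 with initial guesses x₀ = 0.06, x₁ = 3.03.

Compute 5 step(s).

f(x) = x³ + 2x² + 2x - 2
x₀ = 0.06, x₁ = 3.03

Secant formula: x_{n+1} = x_n - f(x_n)(x_n - x_{n-1})/(f(x_n) - f(x_{n-1}))

Iteration 1:
  f(0.060000) = -1.872584
  f(3.030000) = 50.239927
  x_2 = 3.030000 - 50.239927×(3.030000 - 0.060000)/(50.239927 - (-1.872584))
       = 0.166722
Iteration 2:
  f(3.030000) = 50.239927
  f(0.166722) = -1.606328
  x_3 = 0.166722 - (-1.606328)×(0.166722 - 3.030000)/(-1.606328 - 50.239927)
       = 0.255434
Iteration 3:
  f(0.166722) = -1.606328
  f(0.255434) = -1.341973
  x_4 = 0.255434 - (-1.341973)×(0.255434 - 0.166722)/(-1.341973 - (-1.606328))
       = 0.705769
Iteration 4:
  f(0.255434) = -1.341973
  f(0.705769) = 0.759309
  x_5 = 0.705769 - 0.759309×(0.705769 - 0.255434)/(0.759309 - (-1.341973))
       = 0.543038
Iteration 5:
  f(0.705769) = 0.759309
  f(0.543038) = -0.164006
  x_6 = 0.543038 - (-0.164006)×(0.543038 - 0.705769)/(-0.164006 - 0.759309)
       = 0.571944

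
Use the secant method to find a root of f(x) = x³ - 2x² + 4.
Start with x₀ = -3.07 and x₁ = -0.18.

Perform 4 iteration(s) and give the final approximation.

f(x) = x³ - 2x² + 4
x₀ = -3.07, x₁ = -0.18

Secant formula: x_{n+1} = x_n - f(x_n)(x_n - x_{n-1})/(f(x_n) - f(x_{n-1}))

Iteration 1:
  f(-3.070000) = -43.784243
  f(-0.180000) = 3.929368
  x_2 = -0.180000 - 3.929368×(-0.180000 - (-3.070000))/(3.929368 - (-43.784243))
       = -0.418001
Iteration 2:
  f(-0.180000) = 3.929368
  f(-0.418001) = 3.577516
  x_3 = -0.418001 - 3.577516×(-0.418001 - (-0.180000))/(3.577516 - 3.929368)
       = -2.837913
Iteration 3:
  f(-0.418001) = 3.577516
  f(-2.837913) = -34.963328
  x_4 = -2.837913 - (-34.963328)×(-2.837913 - (-0.418001))/(-34.963328 - 3.577516)
       = -0.642627
Iteration 4:
  f(-2.837913) = -34.963328
  f(-0.642627) = 2.908677
  x_5 = -0.642627 - 2.908677×(-0.642627 - (-2.837913))/(2.908677 - (-34.963328))
       = -0.811231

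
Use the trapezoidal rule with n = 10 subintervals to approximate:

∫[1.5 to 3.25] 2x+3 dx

f(x) = 2x+3
a = 1.5, b = 3.25, n = 10
h = (b - a)/n = 0.175000

Trapezoidal rule: (h/2)[f(x₀) + 2f(x₁) + 2f(x₂) + ... + f(xₙ)]

x_0 = 1.5000, f(x_0) = 6.000000, coefficient = 1
x_1 = 1.6750, f(x_1) = 6.350000, coefficient = 2
x_2 = 1.8500, f(x_2) = 6.700000, coefficient = 2
x_3 = 2.0250, f(x_3) = 7.050000, coefficient = 2
x_4 = 2.2000, f(x_4) = 7.400000, coefficient = 2
x_5 = 2.3750, f(x_5) = 7.750000, coefficient = 2
x_6 = 2.5500, f(x_6) = 8.100000, coefficient = 2
x_7 = 2.7250, f(x_7) = 8.450000, coefficient = 2
x_8 = 2.9000, f(x_8) = 8.800000, coefficient = 2
x_9 = 3.0750, f(x_9) = 9.150000, coefficient = 2
x_10 = 3.2500, f(x_10) = 9.500000, coefficient = 1

I ≈ (0.175000/2) × 155.000000 = 13.562500
Exact value: 13.562500
Error: 0.000000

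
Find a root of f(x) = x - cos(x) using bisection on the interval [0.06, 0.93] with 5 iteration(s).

f(x) = x - cos(x)
Initial interval: [0.06, 0.93]

Iteration 1:
  c_1 = (0.060000 + 0.930000)/2 = 0.495000
  f(c_1) = f(0.495000) = -0.384969
  f(a) × f(c) ≥ 0, new interval: [0.495000, 0.930000]
Iteration 2:
  c_2 = (0.495000 + 0.930000)/2 = 0.712500
  f(c_2) = f(0.712500) = -0.044230
  f(a) × f(c) ≥ 0, new interval: [0.712500, 0.930000]
Iteration 3:
  c_3 = (0.712500 + 0.930000)/2 = 0.821250
  f(c_3) = f(0.821250) = 0.139943
  f(a) × f(c) < 0, new interval: [0.712500, 0.821250]
Iteration 4:
  c_4 = (0.712500 + 0.821250)/2 = 0.766875
  f(c_4) = f(0.766875) = 0.046792
  f(a) × f(c) < 0, new interval: [0.712500, 0.766875]
Iteration 5:
  c_5 = (0.712500 + 0.766875)/2 = 0.739688
  f(c_5) = f(0.739688) = 0.001008
  f(a) × f(c) < 0, new interval: [0.712500, 0.739688]

After 5 iteration(s), the approximation is c_5 = 0.739688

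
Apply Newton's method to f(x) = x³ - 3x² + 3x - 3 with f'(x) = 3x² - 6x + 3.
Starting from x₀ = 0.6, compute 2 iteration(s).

f(x) = x³ - 3x² + 3x - 3
f'(x) = 3x² - 6x + 3
x₀ = 0.6

Newton-Raphson formula: x_{n+1} = x_n - f(x_n)/f'(x_n)

Iteration 1:
  f(0.600000) = -2.064000
  f'(0.600000) = 0.480000
  x_1 = 0.600000 - (-2.064000)/0.480000 = 4.900000
Iteration 2:
  f(4.900000) = 57.319000
  f'(4.900000) = 45.630000
  x_2 = 4.900000 - 57.319000/45.630000 = 3.643831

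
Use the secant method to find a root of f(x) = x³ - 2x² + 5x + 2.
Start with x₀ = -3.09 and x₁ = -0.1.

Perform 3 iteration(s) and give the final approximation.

f(x) = x³ - 2x² + 5x + 2
x₀ = -3.09, x₁ = -0.1

Secant formula: x_{n+1} = x_n - f(x_n)(x_n - x_{n-1})/(f(x_n) - f(x_{n-1}))

Iteration 1:
  f(-3.090000) = -62.049829
  f(-0.100000) = 1.479000
  x_2 = -0.100000 - 1.479000×(-0.100000 - (-3.090000))/(1.479000 - (-62.049829))
       = -0.169609
Iteration 2:
  f(-0.100000) = 1.479000
  f(-0.169609) = 1.089539
  x_3 = -0.169609 - 1.089539×(-0.169609 - (-0.100000))/(1.089539 - 1.479000)
       = -0.364346
Iteration 3:
  f(-0.169609) = 1.089539
  f(-0.364346) = -0.135590
  x_4 = -0.364346 - (-0.135590)×(-0.364346 - (-0.169609))/(-0.135590 - 1.089539)
       = -0.342793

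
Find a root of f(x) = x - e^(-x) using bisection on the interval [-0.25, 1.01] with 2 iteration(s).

f(x) = x - e^(-x)
Initial interval: [-0.25, 1.01]

Iteration 1:
  c_1 = (-0.250000 + 1.010000)/2 = 0.380000
  f(c_1) = f(0.380000) = -0.303861
  f(a) × f(c) ≥ 0, new interval: [0.380000, 1.010000]
Iteration 2:
  c_2 = (0.380000 + 1.010000)/2 = 0.695000
  f(c_2) = f(0.695000) = 0.195926
  f(a) × f(c) < 0, new interval: [0.380000, 0.695000]

After 2 iteration(s), the approximation is c_2 = 0.695000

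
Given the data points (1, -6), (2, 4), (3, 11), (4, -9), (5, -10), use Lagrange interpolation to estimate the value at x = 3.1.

Lagrange interpolation formula:
P(x) = Σ yᵢ × Lᵢ(x)
where Lᵢ(x) = Π_{j≠i} (x - xⱼ)/(xᵢ - xⱼ)

L_0(3.1) = (3.1 - 2)/(1 - 2) × (3.1 - 3)/(1 - 3) × (3.1 - 4)/(1 - 4) × (3.1 - 5)/(1 - 5) = 0.007838
L_1(3.1) = (3.1 - 1)/(2 - 1) × (3.1 - 3)/(2 - 3) × (3.1 - 4)/(2 - 4) × (3.1 - 5)/(2 - 5) = -0.059850
L_2(3.1) = (3.1 - 1)/(3 - 1) × (3.1 - 2)/(3 - 2) × (3.1 - 4)/(3 - 4) × (3.1 - 5)/(3 - 5) = 0.987525
L_3(3.1) = (3.1 - 1)/(4 - 1) × (3.1 - 2)/(4 - 2) × (3.1 - 3)/(4 - 3) × (3.1 - 5)/(4 - 5) = 0.073150
L_4(3.1) = (3.1 - 1)/(5 - 1) × (3.1 - 2)/(5 - 2) × (3.1 - 3)/(5 - 3) × (3.1 - 4)/(5 - 4) = -0.008663

P(3.1) = (-6)×L_0(3.1) + 4×L_1(3.1) + 11×L_2(3.1) + (-9)×L_3(3.1) + (-10)×L_4(3.1)
P(3.1) = 10.004625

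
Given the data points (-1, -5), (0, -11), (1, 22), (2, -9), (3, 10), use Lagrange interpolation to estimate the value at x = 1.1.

Lagrange interpolation formula:
P(x) = Σ yᵢ × Lᵢ(x)
where Lᵢ(x) = Π_{j≠i} (x - xⱼ)/(xᵢ - xⱼ)

L_0(1.1) = (1.1 - 0)/(-1 - 0) × (1.1 - 1)/(-1 - 1) × (1.1 - 2)/(-1 - 2) × (1.1 - 3)/(-1 - 3) = 0.007838
L_1(1.1) = (1.1 - (-1))/(0 - (-1)) × (1.1 - 1)/(0 - 1) × (1.1 - 2)/(0 - 2) × (1.1 - 3)/(0 - 3) = -0.059850
L_2(1.1) = (1.1 - (-1))/(1 - (-1)) × (1.1 - 0)/(1 - 0) × (1.1 - 2)/(1 - 2) × (1.1 - 3)/(1 - 3) = 0.987525
L_3(1.1) = (1.1 - (-1))/(2 - (-1)) × (1.1 - 0)/(2 - 0) × (1.1 - 1)/(2 - 1) × (1.1 - 3)/(2 - 3) = 0.073150
L_4(1.1) = (1.1 - (-1))/(3 - (-1)) × (1.1 - 0)/(3 - 0) × (1.1 - 1)/(3 - 1) × (1.1 - 2)/(3 - 2) = -0.008663

P(1.1) = (-5)×L_0(1.1) + (-11)×L_1(1.1) + 22×L_2(1.1) + (-9)×L_3(1.1) + 10×L_4(1.1)
P(1.1) = 21.599737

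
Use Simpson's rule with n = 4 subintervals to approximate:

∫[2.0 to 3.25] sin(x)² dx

f(x) = sin(x)²
a = 2.0, b = 3.25, n = 4
h = (b - a)/n = 0.312500

Simpson's rule: (h/3)[f(x₀) + 4f(x₁) + 2f(x₂) + ... + f(xₙ)]

x_0 = 2.0000, f(x_0) = 0.826822, coefficient = 1
x_1 = 2.3125, f(x_1) = 0.543639, coefficient = 4
x_2 = 2.6250, f(x_2) = 0.243957, coefficient = 2
x_3 = 2.9375, f(x_3) = 0.041079, coefficient = 4
x_4 = 3.2500, f(x_4) = 0.011706, coefficient = 1

I ≈ (0.312500/3) × 3.665313 = 0.381803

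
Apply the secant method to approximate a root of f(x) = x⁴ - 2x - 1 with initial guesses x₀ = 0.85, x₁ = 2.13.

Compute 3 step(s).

f(x) = x⁴ - 2x - 1
x₀ = 0.85, x₁ = 2.13

Secant formula: x_{n+1} = x_n - f(x_n)(x_n - x_{n-1})/(f(x_n) - f(x_{n-1}))

Iteration 1:
  f(0.850000) = -2.177994
  f(2.130000) = 15.323462
  x_2 = 2.130000 - 15.323462×(2.130000 - 0.850000)/(15.323462 - (-2.177994))
       = 1.009291
Iteration 2:
  f(2.130000) = 15.323462
  f(1.009291) = -1.980896
  x_3 = 1.009291 - (-1.980896)×(1.009291 - 2.130000)/(-1.980896 - 15.323462)
       = 1.137583
Iteration 3:
  f(1.009291) = -1.980896
  f(1.137583) = -1.600483
  x_4 = 1.137583 - (-1.600483)×(1.137583 - 1.009291)/(-1.600483 - (-1.980896))
       = 1.677336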